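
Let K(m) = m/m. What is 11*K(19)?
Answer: 11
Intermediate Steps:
K(m) = 1
11*K(19) = 11*1 = 11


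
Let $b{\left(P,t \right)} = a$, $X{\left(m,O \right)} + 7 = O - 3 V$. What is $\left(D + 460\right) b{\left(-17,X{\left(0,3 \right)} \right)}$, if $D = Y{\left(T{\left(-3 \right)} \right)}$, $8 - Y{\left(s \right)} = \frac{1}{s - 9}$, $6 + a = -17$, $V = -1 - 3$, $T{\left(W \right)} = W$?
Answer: $- \frac{129191}{12} \approx -10766.0$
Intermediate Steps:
$V = -4$
$a = -23$ ($a = -6 - 17 = -23$)
$Y{\left(s \right)} = 8 - \frac{1}{-9 + s}$ ($Y{\left(s \right)} = 8 - \frac{1}{s - 9} = 8 - \frac{1}{-9 + s}$)
$X{\left(m,O \right)} = 5 + O$ ($X{\left(m,O \right)} = -7 + \left(O - -12\right) = -7 + \left(O + 12\right) = -7 + \left(12 + O\right) = 5 + O$)
$D = \frac{97}{12}$ ($D = \frac{-73 + 8 \left(-3\right)}{-9 - 3} = \frac{-73 - 24}{-12} = \left(- \frac{1}{12}\right) \left(-97\right) = \frac{97}{12} \approx 8.0833$)
$b{\left(P,t \right)} = -23$
$\left(D + 460\right) b{\left(-17,X{\left(0,3 \right)} \right)} = \left(\frac{97}{12} + 460\right) \left(-23\right) = \frac{5617}{12} \left(-23\right) = - \frac{129191}{12}$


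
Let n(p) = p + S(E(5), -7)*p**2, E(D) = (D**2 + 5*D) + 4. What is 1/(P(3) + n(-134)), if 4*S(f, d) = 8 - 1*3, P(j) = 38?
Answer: 1/22349 ≈ 4.4745e-5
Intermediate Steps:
E(D) = 4 + D**2 + 5*D
S(f, d) = 5/4 (S(f, d) = (8 - 1*3)/4 = (8 - 3)/4 = (1/4)*5 = 5/4)
n(p) = p + 5*p**2/4
1/(P(3) + n(-134)) = 1/(38 + (1/4)*(-134)*(4 + 5*(-134))) = 1/(38 + (1/4)*(-134)*(4 - 670)) = 1/(38 + (1/4)*(-134)*(-666)) = 1/(38 + 22311) = 1/22349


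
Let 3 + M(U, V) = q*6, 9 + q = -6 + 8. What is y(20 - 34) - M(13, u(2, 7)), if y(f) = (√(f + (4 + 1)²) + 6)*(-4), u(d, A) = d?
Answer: 21 - 4*√11 ≈ 7.7335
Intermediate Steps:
q = -7 (q = -9 + (-6 + 8) = -9 + 2 = -7)
y(f) = -24 - 4*√(25 + f) (y(f) = (√(f + 5²) + 6)*(-4) = (√(f + 25) + 6)*(-4) = (√(25 + f) + 6)*(-4) = (6 + √(25 + f))*(-4) = -24 - 4*√(25 + f))
M(U, V) = -45 (M(U, V) = -3 - 7*6 = -3 - 42 = -45)
y(20 - 34) - M(13, u(2, 7)) = (-24 - 4*√(25 + (20 - 34))) - 1*(-45) = (-24 - 4*√(25 - 14)) + 45 = (-24 - 4*√11) + 45 = 21 - 4*√11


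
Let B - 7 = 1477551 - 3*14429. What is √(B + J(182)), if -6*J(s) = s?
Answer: √12908166/3 ≈ 1197.6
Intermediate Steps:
J(s) = -s/6
B = 1434271 (B = 7 + (1477551 - 3*14429) = 7 + (1477551 - 1*43287) = 7 + (1477551 - 43287) = 7 + 1434264 = 1434271)
√(B + J(182)) = √(1434271 - ⅙*182) = √(1434271 - 91/3) = √(4302722/3) = √12908166/3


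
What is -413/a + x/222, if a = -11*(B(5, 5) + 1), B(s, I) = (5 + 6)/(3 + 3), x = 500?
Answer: 321808/20757 ≈ 15.504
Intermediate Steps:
B(s, I) = 11/6
a = -187/6 (a = -11*(11/6 + 1) = -11*17/6 = -187/6 ≈ -31.167)
-413/a + x/222 = -413/(-187/6) + 500/222 = -413*(-6/187) + 500*(1/222) = 2478/187 + 250/111 = 321808/20757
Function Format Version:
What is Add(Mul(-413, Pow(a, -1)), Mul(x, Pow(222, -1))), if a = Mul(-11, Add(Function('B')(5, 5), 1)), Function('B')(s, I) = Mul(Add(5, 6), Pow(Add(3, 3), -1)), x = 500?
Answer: Rational(321808, 20757) ≈ 15.504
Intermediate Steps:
Function('B')(s, I) = Rational(11, 6) (Function('B')(s, I) = Mul(11, Pow(6, -1)) = Mul(11, Rational(1, 6)) = Rational(11, 6))
a = Rational(-187, 6) (a = Mul(-11, Add(Rational(11, 6), 1)) = Mul(-11, Rational(17, 6)) = Rational(-187, 6) ≈ -31.167)
Add(Mul(-413, Pow(a, -1)), Mul(x, Pow(222, -1))) = Add(Mul(-413, Pow(Rational(-187, 6), -1)), Mul(500, Pow(222, -1))) = Add(Mul(-413, Rational(-6, 187)), Mul(500, Rational(1, 222))) = Add(Rational(2478, 187), Rational(250, 111)) = Rational(321808, 20757)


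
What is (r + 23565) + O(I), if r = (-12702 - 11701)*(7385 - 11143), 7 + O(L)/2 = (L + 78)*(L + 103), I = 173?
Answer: 91868577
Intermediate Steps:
O(L) = -14 + 2*(78 + L)*(103 + L) (O(L) = -14 + 2*((L + 78)*(L + 103)) = -14 + 2*((78 + L)*(103 + L)) = -14 + 2*(78 + L)*(103 + L))
r = 91706474 (r = -24403*(-3758) = 91706474)
(r + 23565) + O(I) = (91706474 + 23565) + (16054 + 2*173² + 362*173) = 91730039 + (16054 + 2*29929 + 62626) = 91730039 + (16054 + 59858 + 62626) = 91730039 + 138538 = 91868577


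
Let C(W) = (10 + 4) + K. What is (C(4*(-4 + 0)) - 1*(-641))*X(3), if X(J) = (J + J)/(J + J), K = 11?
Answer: 666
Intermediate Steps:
C(W) = 25 (C(W) = (10 + 4) + 11 = 14 + 11 = 25)
X(J) = 1 (X(J) = (2*J)/((2*J)) = (2*J)*(1/(2*J)) = 1)
(C(4*(-4 + 0)) - 1*(-641))*X(3) = (25 - 1*(-641))*1 = (25 + 641)*1 = 666*1 = 666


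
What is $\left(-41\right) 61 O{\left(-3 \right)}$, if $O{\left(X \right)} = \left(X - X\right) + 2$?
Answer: $-5002$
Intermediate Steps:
$O{\left(X \right)} = 2$ ($O{\left(X \right)} = 0 + 2 = 2$)
$\left(-41\right) 61 O{\left(-3 \right)} = \left(-41\right) 61 \cdot 2 = \left(-2501\right) 2 = -5002$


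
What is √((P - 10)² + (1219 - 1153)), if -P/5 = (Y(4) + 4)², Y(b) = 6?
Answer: √260166 ≈ 510.06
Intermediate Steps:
P = -500 (P = -5*(6 + 4)² = -5*10² = -5*100 = -500)
√((P - 10)² + (1219 - 1153)) = √((-500 - 10)² + (1219 - 1153)) = √((-510)² + 66) = √(260100 + 66) = √260166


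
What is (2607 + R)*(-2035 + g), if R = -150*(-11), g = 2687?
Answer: 2775564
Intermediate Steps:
R = 1650
(2607 + R)*(-2035 + g) = (2607 + 1650)*(-2035 + 2687) = 4257*652 = 2775564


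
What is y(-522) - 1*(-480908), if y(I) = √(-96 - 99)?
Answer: 480908 + I*√195 ≈ 4.8091e+5 + 13.964*I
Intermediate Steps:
y(I) = I*√195 (y(I) = √(-195) = I*√195)
y(-522) - 1*(-480908) = I*√195 - 1*(-480908) = I*√195 + 480908 = 480908 + I*√195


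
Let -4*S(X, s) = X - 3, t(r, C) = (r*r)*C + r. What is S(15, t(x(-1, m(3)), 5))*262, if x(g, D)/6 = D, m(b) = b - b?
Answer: -786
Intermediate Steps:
m(b) = 0
x(g, D) = 6*D
t(r, C) = r + C*r**2 (t(r, C) = r**2*C + r = C*r**2 + r = r + C*r**2)
S(X, s) = 3/4 - X/4 (S(X, s) = -(X - 3)/4 = -(-3 + X)/4 = 3/4 - X/4)
S(15, t(x(-1, m(3)), 5))*262 = (3/4 - 1/4*15)*262 = (3/4 - 15/4)*262 = -3*262 = -786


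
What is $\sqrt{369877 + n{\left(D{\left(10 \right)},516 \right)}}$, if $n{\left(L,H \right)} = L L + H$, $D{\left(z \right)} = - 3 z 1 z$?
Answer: $\sqrt{460393} \approx 678.52$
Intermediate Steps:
$D{\left(z \right)} = - 3 z^{2}$ ($D{\left(z \right)} = - 3 z z = - 3 z^{2}$)
$n{\left(L,H \right)} = H + L^{2}$ ($n{\left(L,H \right)} = L^{2} + H = H + L^{2}$)
$\sqrt{369877 + n{\left(D{\left(10 \right)},516 \right)}} = \sqrt{369877 + \left(516 + \left(- 3 \cdot 10^{2}\right)^{2}\right)} = \sqrt{369877 + \left(516 + \left(\left(-3\right) 100\right)^{2}\right)} = \sqrt{369877 + \left(516 + \left(-300\right)^{2}\right)} = \sqrt{369877 + \left(516 + 90000\right)} = \sqrt{369877 + 90516} = \sqrt{460393}$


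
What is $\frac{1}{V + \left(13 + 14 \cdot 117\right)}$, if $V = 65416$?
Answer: $\frac{1}{67067} \approx 1.491 \cdot 10^{-5}$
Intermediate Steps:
$\frac{1}{V + \left(13 + 14 \cdot 117\right)} = \frac{1}{65416 + \left(13 + 14 \cdot 117\right)} = \frac{1}{65416 + \left(13 + 1638\right)} = \frac{1}{65416 + 1651} = \frac{1}{67067}$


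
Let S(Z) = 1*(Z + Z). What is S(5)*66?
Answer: 660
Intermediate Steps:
S(Z) = 2*Z (S(Z) = 1*(2*Z) = 2*Z)
S(5)*66 = (2*5)*66 = 10*66 = 660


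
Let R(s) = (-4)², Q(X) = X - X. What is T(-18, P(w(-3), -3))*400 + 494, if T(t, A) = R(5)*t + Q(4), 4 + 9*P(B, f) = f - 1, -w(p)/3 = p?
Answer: -114706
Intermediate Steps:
w(p) = -3*p
P(B, f) = -5/9 + f/9 (P(B, f) = -4/9 + (f - 1)/9 = -4/9 + (-1 + f)/9 = -4/9 + (-⅑ + f/9) = -5/9 + f/9)
Q(X) = 0
R(s) = 16
T(t, A) = 16*t (T(t, A) = 16*t + 0 = 16*t)
T(-18, P(w(-3), -3))*400 + 494 = (16*(-18))*400 + 494 = -288*400 + 494 = -115200 + 494 = -114706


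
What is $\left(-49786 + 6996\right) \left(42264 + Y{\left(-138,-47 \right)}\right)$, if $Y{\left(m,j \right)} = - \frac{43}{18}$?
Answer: $- \frac{16275369055}{9} \approx -1.8084 \cdot 10^{9}$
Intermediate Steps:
$Y{\left(m,j \right)} = - \frac{43}{18}$ ($Y{\left(m,j \right)} = \left(-43\right) \frac{1}{18} = - \frac{43}{18}$)
$\left(-49786 + 6996\right) \left(42264 + Y{\left(-138,-47 \right)}\right) = \left(-49786 + 6996\right) \left(42264 - \frac{43}{18}\right) = \left(-42790\right) \frac{760709}{18} = - \frac{16275369055}{9}$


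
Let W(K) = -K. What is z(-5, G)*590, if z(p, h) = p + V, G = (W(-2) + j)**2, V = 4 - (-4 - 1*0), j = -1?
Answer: 1770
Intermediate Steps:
V = 8 (V = 4 - (-4 + 0) = 4 - 1*(-4) = 4 + 4 = 8)
G = 1 (G = (-1*(-2) - 1)**2 = (2 - 1)**2 = 1**2 = 1)
z(p, h) = 8 + p (z(p, h) = p + 8 = 8 + p)
z(-5, G)*590 = (8 - 5)*590 = 3*590 = 1770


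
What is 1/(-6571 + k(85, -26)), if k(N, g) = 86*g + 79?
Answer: -1/8728 ≈ -0.00011457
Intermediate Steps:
k(N, g) = 79 + 86*g
1/(-6571 + k(85, -26)) = 1/(-6571 + (79 + 86*(-26))) = 1/(-6571 + (79 - 2236)) = 1/(-6571 - 2157) = 1/(-8728) = -1/8728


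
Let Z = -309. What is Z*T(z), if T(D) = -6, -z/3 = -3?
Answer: 1854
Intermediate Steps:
z = 9 (z = -3*(-3) = 9)
Z*T(z) = -309*(-6) = 1854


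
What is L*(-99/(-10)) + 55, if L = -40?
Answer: -341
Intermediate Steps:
L*(-99/(-10)) + 55 = -(-3960)/(-10) + 55 = -(-3960)*(-1)/10 + 55 = -40*99/10 + 55 = -396 + 55 = -341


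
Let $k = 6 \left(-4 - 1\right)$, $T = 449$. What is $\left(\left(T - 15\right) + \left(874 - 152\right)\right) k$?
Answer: $-34680$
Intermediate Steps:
$k = -30$ ($k = 6 \left(-5\right) = -30$)
$\left(\left(T - 15\right) + \left(874 - 152\right)\right) k = \left(\left(449 - 15\right) + \left(874 - 152\right)\right) \left(-30\right) = \left(434 + \left(874 - 152\right)\right) \left(-30\right) = \left(434 + 722\right) \left(-30\right) = 1156 \left(-30\right) = -34680$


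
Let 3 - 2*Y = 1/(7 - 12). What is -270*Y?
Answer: -432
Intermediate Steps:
Y = 8/5 (Y = 3/2 - 1/(2*(7 - 12)) = 3/2 - ½/(-5) = 3/2 - ½*(-⅕) = 3/2 + ⅒ = 8/5 ≈ 1.6000)
-270*Y = -270*8/5 = -432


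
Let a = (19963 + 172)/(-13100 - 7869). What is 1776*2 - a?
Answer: 74502023/20969 ≈ 3553.0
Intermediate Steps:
a = -20135/20969 (a = 20135/(-20969) = 20135*(-1/20969) = -20135/20969 ≈ -0.96023)
1776*2 - a = 1776*2 - 1*(-20135/20969) = 3552 + 20135/20969 = 74502023/20969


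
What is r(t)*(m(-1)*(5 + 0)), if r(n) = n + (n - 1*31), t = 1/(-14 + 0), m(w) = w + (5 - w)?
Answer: -5450/7 ≈ -778.57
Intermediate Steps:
m(w) = 5
t = -1/14 (t = 1/(-14) = -1/14 ≈ -0.071429)
r(n) = -31 + 2*n (r(n) = n + (n - 31) = n + (-31 + n) = -31 + 2*n)
r(t)*(m(-1)*(5 + 0)) = (-31 + 2*(-1/14))*(5*(5 + 0)) = (-31 - ⅐)*(5*5) = -218/7*25 = -5450/7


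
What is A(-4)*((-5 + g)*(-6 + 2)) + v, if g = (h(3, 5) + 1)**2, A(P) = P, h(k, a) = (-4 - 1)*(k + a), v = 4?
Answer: 24260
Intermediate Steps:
h(k, a) = -5*a - 5*k (h(k, a) = -5*(a + k) = -5*a - 5*k)
g = 1521 (g = ((-5*5 - 5*3) + 1)**2 = ((-25 - 15) + 1)**2 = (-40 + 1)**2 = (-39)**2 = 1521)
A(-4)*((-5 + g)*(-6 + 2)) + v = -4*(-5 + 1521)*(-6 + 2) + 4 = -6064*(-4) + 4 = -4*(-6064) + 4 = 24256 + 4 = 24260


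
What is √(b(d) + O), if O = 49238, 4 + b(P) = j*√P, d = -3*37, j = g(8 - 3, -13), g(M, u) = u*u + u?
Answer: √(49234 + 156*I*√111) ≈ 221.92 + 3.703*I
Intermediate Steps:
g(M, u) = u + u² (g(M, u) = u² + u = u + u²)
j = 156 (j = -13*(1 - 13) = -13*(-12) = 156)
d = -111
b(P) = -4 + 156*√P
√(b(d) + O) = √((-4 + 156*√(-111)) + 49238) = √((-4 + 156*(I*√111)) + 49238) = √((-4 + 156*I*√111) + 49238) = √(49234 + 156*I*√111)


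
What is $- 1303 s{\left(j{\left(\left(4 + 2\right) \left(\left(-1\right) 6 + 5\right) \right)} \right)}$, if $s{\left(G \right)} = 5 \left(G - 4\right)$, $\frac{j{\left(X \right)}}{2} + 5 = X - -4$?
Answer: $117270$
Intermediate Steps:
$j{\left(X \right)} = -2 + 2 X$ ($j{\left(X \right)} = -10 + 2 \left(X - -4\right) = -10 + 2 \left(X + 4\right) = -10 + 2 \left(4 + X\right) = -10 + \left(8 + 2 X\right) = -2 + 2 X$)
$s{\left(G \right)} = -20 + 5 G$ ($s{\left(G \right)} = 5 \left(-4 + G\right) = -20 + 5 G$)
$- 1303 s{\left(j{\left(\left(4 + 2\right) \left(\left(-1\right) 6 + 5\right) \right)} \right)} = - 1303 \left(-20 + 5 \left(-2 + 2 \left(4 + 2\right) \left(\left(-1\right) 6 + 5\right)\right)\right) = - 1303 \left(-20 + 5 \left(-2 + 2 \cdot 6 \left(-6 + 5\right)\right)\right) = - 1303 \left(-20 + 5 \left(-2 + 2 \cdot 6 \left(-1\right)\right)\right) = - 1303 \left(-20 + 5 \left(-2 + 2 \left(-6\right)\right)\right) = - 1303 \left(-20 + 5 \left(-2 - 12\right)\right) = - 1303 \left(-20 + 5 \left(-14\right)\right) = - 1303 \left(-20 - 70\right) = \left(-1303\right) \left(-90\right) = 117270$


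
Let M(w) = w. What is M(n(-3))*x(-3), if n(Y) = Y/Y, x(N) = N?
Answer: -3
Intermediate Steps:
n(Y) = 1
M(n(-3))*x(-3) = 1*(-3) = -3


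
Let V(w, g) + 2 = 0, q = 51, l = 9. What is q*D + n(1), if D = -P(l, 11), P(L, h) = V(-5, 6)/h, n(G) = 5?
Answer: 157/11 ≈ 14.273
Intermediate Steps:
V(w, g) = -2 (V(w, g) = -2 + 0 = -2)
P(L, h) = -2/h
D = 2/11 (D = -(-2)/11 = -1*(-2/11) = 2/11 ≈ 0.18182)
q*D + n(1) = 51*(2/11) + 5 = 102/11 + 5 = 157/11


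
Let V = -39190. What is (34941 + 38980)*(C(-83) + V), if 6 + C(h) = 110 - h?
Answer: -2883140763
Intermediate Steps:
C(h) = 104 - h (C(h) = -6 + (110 - h) = 104 - h)
(34941 + 38980)*(C(-83) + V) = (34941 + 38980)*((104 - 1*(-83)) - 39190) = 73921*((104 + 83) - 39190) = 73921*(187 - 39190) = 73921*(-39003) = -2883140763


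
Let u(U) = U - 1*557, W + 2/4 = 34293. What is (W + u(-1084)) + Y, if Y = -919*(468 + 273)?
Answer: -1296655/2 ≈ -6.4833e+5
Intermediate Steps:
W = 68585/2 (W = -½ + 34293 = 68585/2 ≈ 34293.)
u(U) = -557 + U (u(U) = U - 557 = -557 + U)
Y = -680979 (Y = -919*741 = -680979)
(W + u(-1084)) + Y = (68585/2 + (-557 - 1084)) - 680979 = (68585/2 - 1641) - 680979 = 65303/2 - 680979 = -1296655/2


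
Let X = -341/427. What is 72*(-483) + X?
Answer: -14849693/427 ≈ -34777.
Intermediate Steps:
X = -341/427 (X = -341*1/427 = -341/427 ≈ -0.79859)
72*(-483) + X = 72*(-483) - 341/427 = -34776 - 341/427 = -14849693/427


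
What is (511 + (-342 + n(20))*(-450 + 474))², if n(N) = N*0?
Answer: 59243809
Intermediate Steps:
n(N) = 0
(511 + (-342 + n(20))*(-450 + 474))² = (511 + (-342 + 0)*(-450 + 474))² = (511 - 342*24)² = (511 - 8208)² = (-7697)² = 59243809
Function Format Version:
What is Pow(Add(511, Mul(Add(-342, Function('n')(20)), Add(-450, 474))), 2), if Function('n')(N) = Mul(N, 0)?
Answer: 59243809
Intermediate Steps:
Function('n')(N) = 0
Pow(Add(511, Mul(Add(-342, Function('n')(20)), Add(-450, 474))), 2) = Pow(Add(511, Mul(Add(-342, 0), Add(-450, 474))), 2) = Pow(Add(511, Mul(-342, 24)), 2) = Pow(Add(511, -8208), 2) = Pow(-7697, 2) = 59243809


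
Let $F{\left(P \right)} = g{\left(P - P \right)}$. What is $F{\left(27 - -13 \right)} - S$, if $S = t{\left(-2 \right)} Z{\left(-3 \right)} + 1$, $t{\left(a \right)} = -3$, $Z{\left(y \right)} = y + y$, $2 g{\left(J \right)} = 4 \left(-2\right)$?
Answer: $-23$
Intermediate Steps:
$g{\left(J \right)} = -4$ ($g{\left(J \right)} = \frac{4 \left(-2\right)}{2} = \frac{1}{2} \left(-8\right) = -4$)
$Z{\left(y \right)} = 2 y$
$F{\left(P \right)} = -4$
$S = 19$ ($S = - 3 \cdot 2 \left(-3\right) + 1 = \left(-3\right) \left(-6\right) + 1 = 18 + 1 = 19$)
$F{\left(27 - -13 \right)} - S = -4 - 19 = -23$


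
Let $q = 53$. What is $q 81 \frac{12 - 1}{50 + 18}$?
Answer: $\frac{47223}{68} \approx 694.46$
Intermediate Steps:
$q 81 \frac{12 - 1}{50 + 18} = 53 \cdot 81 \frac{12 - 1}{50 + 18} = 4293 \cdot \frac{11}{68} = \frac{47223}{68}$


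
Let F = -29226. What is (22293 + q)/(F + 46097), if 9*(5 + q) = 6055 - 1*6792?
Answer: 199855/151839 ≈ 1.3162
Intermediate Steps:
q = -782/9 (q = -5 + (6055 - 1*6792)/9 = -5 + (6055 - 6792)/9 = -5 + (⅑)*(-737) = -5 - 737/9 = -782/9 ≈ -86.889)
(22293 + q)/(F + 46097) = (22293 - 782/9)/(-29226 + 46097) = (199855/9)/16871 = (199855/9)*(1/16871) = 199855/151839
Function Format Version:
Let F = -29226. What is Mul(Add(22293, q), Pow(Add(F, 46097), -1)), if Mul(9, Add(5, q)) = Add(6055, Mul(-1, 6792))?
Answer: Rational(199855, 151839) ≈ 1.3162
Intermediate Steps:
q = Rational(-782, 9) (q = Add(-5, Mul(Rational(1, 9), Add(6055, Mul(-1, 6792)))) = Add(-5, Mul(Rational(1, 9), Add(6055, -6792))) = Add(-5, Mul(Rational(1, 9), -737)) = Add(-5, Rational(-737, 9)) = Rational(-782, 9) ≈ -86.889)
Mul(Add(22293, q), Pow(Add(F, 46097), -1)) = Mul(Add(22293, Rational(-782, 9)), Pow(Add(-29226, 46097), -1)) = Mul(Rational(199855, 9), Pow(16871, -1)) = Mul(Rational(199855, 9), Rational(1, 16871)) = Rational(199855, 151839)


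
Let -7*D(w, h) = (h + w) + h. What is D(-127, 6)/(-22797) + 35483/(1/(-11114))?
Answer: -62931265176013/159579 ≈ -3.9436e+8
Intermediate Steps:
D(w, h) = -2*h/7 - w/7 (D(w, h) = -((h + w) + h)/7 = -(w + 2*h)/7 = -2*h/7 - w/7)
D(-127, 6)/(-22797) + 35483/(1/(-11114)) = (-2/7*6 - ⅐*(-127))/(-22797) + 35483/(1/(-11114)) = (-12/7 + 127/7)*(-1/22797) + 35483/(-1/11114) = (115/7)*(-1/22797) + 35483*(-11114) = -115/159579 - 394358062 = -62931265176013/159579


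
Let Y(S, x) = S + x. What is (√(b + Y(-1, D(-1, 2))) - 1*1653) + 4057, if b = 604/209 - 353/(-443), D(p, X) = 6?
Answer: 2404 + 2*√18616560677/92587 ≈ 2406.9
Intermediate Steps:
b = 341349/92587 (b = 604*(1/209) - 353*(-1/443) = 604/209 + 353/443 = 341349/92587 ≈ 3.6868)
(√(b + Y(-1, D(-1, 2))) - 1*1653) + 4057 = (√(341349/92587 + (-1 + 6)) - 1*1653) + 4057 = (√(341349/92587 + 5) - 1653) + 4057 = (√(804284/92587) - 1653) + 4057 = (2*√18616560677/92587 - 1653) + 4057 = (-1653 + 2*√18616560677/92587) + 4057 = 2404 + 2*√18616560677/92587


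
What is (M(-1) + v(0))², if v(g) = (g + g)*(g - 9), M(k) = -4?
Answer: 16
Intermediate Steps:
v(g) = 2*g*(-9 + g) (v(g) = (2*g)*(-9 + g) = 2*g*(-9 + g))
(M(-1) + v(0))² = (-4 + 2*0*(-9 + 0))² = (-4 + 2*0*(-9))² = (-4 + 0)² = (-4)² = 16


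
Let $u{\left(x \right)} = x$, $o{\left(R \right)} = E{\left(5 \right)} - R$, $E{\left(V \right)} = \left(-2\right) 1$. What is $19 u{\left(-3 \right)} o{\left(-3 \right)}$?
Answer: $-57$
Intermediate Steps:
$E{\left(V \right)} = -2$
$o{\left(R \right)} = -2 - R$
$19 u{\left(-3 \right)} o{\left(-3 \right)} = 19 \left(-3\right) \left(-2 - -3\right) = - 57 \left(-2 + 3\right) = \left(-57\right) 1 = -57$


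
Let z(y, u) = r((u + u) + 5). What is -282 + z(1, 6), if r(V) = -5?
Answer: -287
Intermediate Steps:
z(y, u) = -5
-282 + z(1, 6) = -282 - 5 = -287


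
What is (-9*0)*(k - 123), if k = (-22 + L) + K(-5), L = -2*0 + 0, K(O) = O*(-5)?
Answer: 0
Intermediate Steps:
K(O) = -5*O
L = 0 (L = 0 + 0 = 0)
k = 3 (k = (-22 + 0) - 5*(-5) = -22 + 25 = 3)
(-9*0)*(k - 123) = (-9*0)*(3 - 123) = 0*(-120) = 0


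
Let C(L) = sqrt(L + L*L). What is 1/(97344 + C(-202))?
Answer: 16224/1579302289 - sqrt(40602)/9475813734 ≈ 1.0252e-5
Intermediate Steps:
C(L) = sqrt(L + L**2)
1/(97344 + C(-202)) = 1/(97344 + sqrt(-202*(1 - 202))) = 1/(97344 + sqrt(-202*(-201))) = 1/(97344 + sqrt(40602))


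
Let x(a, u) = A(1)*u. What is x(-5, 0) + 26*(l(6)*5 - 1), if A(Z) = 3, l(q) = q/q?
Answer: 104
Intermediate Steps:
l(q) = 1
x(a, u) = 3*u
x(-5, 0) + 26*(l(6)*5 - 1) = 3*0 + 26*(1*5 - 1) = 0 + 26*(5 - 1) = 0 + 26*4 = 0 + 104 = 104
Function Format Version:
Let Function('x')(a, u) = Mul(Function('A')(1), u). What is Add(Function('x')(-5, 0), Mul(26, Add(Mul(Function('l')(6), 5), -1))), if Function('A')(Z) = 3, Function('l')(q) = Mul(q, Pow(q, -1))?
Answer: 104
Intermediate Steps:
Function('l')(q) = 1
Function('x')(a, u) = Mul(3, u)
Add(Function('x')(-5, 0), Mul(26, Add(Mul(Function('l')(6), 5), -1))) = Add(Mul(3, 0), Mul(26, Add(Mul(1, 5), -1))) = Add(0, Mul(26, Add(5, -1))) = Add(0, Mul(26, 4)) = Add(0, 104) = 104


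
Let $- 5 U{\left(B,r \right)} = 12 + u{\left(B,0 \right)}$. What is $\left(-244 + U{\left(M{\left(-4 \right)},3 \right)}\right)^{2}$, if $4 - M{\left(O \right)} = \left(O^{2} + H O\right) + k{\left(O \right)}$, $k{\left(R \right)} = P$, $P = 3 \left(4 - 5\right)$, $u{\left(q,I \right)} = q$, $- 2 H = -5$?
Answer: $\frac{1520289}{25} \approx 60812.0$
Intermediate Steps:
$H = \frac{5}{2}$ ($H = \left(- \frac{1}{2}\right) \left(-5\right) = \frac{5}{2} \approx 2.5$)
$P = -3$ ($P = 3 \left(-1\right) = -3$)
$k{\left(R \right)} = -3$
$M{\left(O \right)} = 7 - O^{2} - \frac{5 O}{2}$ ($M{\left(O \right)} = 4 - \left(\left(O^{2} + \frac{5 O}{2}\right) - 3\right) = 4 - \left(-3 + O^{2} + \frac{5 O}{2}\right) = 7 - O^{2} - \frac{5 O}{2}$)
$U{\left(B,r \right)} = - \frac{12}{5} - \frac{B}{5}$ ($U{\left(B,r \right)} = - \frac{12 + B}{5} = - \frac{12}{5} - \frac{B}{5}$)
$\left(-244 + U{\left(M{\left(-4 \right)},3 \right)}\right)^{2} = \left(-244 - \left(\frac{12}{5} + \frac{7 - \left(-4\right)^{2} - -10}{5}\right)\right)^{2} = \left(-244 - \left(\frac{12}{5} + \frac{7 - 16 + 10}{5}\right)\right)^{2} = \left(-244 - \frac{13}{5}\right)^{2} = \left(- \frac{1233}{5}\right)^{2} = \frac{1520289}{25}$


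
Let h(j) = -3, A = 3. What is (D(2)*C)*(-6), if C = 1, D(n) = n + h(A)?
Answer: 6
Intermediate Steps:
D(n) = -3 + n (D(n) = n - 3 = -3 + n)
(D(2)*C)*(-6) = ((-3 + 2)*1)*(-6) = -1*1*(-6) = -1*(-6) = 6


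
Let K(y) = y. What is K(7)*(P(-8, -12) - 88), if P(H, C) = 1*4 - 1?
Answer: -595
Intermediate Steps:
P(H, C) = 3 (P(H, C) = 4 - 1 = 3)
K(7)*(P(-8, -12) - 88) = 7*(3 - 88) = 7*(-85) = -595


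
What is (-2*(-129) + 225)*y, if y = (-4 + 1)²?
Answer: 4347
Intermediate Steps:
y = 9 (y = (-3)² = 9)
(-2*(-129) + 225)*y = (-2*(-129) + 225)*9 = (258 + 225)*9 = 483*9 = 4347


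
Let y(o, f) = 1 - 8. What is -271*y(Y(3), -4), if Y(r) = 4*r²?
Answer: 1897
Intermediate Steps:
y(o, f) = -7
-271*y(Y(3), -4) = -271*(-7) = 1897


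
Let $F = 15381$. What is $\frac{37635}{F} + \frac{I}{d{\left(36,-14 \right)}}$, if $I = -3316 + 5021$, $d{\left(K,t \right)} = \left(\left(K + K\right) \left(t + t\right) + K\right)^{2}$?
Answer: $\frac{298122179}{121817520} \approx 2.4473$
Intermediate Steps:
$d{\left(K,t \right)} = \left(K + 4 K t\right)^{2}$ ($d{\left(K,t \right)} = \left(2 K 2 t + K\right)^{2} = \left(4 K t + K\right)^{2} = \left(K + 4 K t\right)^{2}$)
$I = 1705$
$\frac{37635}{F} + \frac{I}{d{\left(36,-14 \right)}} = \frac{37635}{15381} + \frac{1705}{36^{2} \left(1 + 4 \left(-14\right)\right)^{2}} = 37635 \cdot \frac{1}{15381} + \frac{1705}{1296 \left(1 - 56\right)^{2}} = \frac{12545}{5127} + \frac{1705}{1296 \left(-55\right)^{2}} = \frac{12545}{5127} + \frac{1705}{1296 \cdot 3025} = \frac{12545}{5127} + \frac{1705}{3920400} = \frac{12545}{5127} + 1705 \cdot \frac{1}{3920400} = \frac{12545}{5127} + \frac{31}{71280} = \frac{298122179}{121817520}$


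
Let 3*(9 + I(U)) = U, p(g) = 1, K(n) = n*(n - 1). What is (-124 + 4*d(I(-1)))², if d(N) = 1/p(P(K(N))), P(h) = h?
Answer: 14400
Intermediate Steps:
K(n) = n*(-1 + n)
I(U) = -9 + U/3
d(N) = 1 (d(N) = 1/1 = 1)
(-124 + 4*d(I(-1)))² = (-124 + 4*1)² = (-124 + 4)² = (-120)² = 14400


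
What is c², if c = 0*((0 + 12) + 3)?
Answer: 0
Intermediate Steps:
c = 0 (c = 0*(12 + 3) = 0*15 = 0)
c² = 0² = 0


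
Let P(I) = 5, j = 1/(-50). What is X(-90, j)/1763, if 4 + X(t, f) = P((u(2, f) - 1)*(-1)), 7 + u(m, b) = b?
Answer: 1/1763 ≈ 0.00056721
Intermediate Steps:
j = -1/50 ≈ -0.020000
u(m, b) = -7 + b
X(t, f) = 1 (X(t, f) = -4 + 5 = 1)
X(-90, j)/1763 = 1/1763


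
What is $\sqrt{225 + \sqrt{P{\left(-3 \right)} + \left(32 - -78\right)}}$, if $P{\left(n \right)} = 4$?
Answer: $\sqrt{225 + \sqrt{114}} \approx 15.352$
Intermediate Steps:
$\sqrt{225 + \sqrt{P{\left(-3 \right)} + \left(32 - -78\right)}} = \sqrt{225 + \sqrt{4 + \left(32 - -78\right)}} = \sqrt{225 + \sqrt{4 + \left(32 + 78\right)}} = \sqrt{225 + \sqrt{4 + 110}} = \sqrt{225 + \sqrt{114}}$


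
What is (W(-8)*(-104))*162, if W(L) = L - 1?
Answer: 151632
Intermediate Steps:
W(L) = -1 + L
(W(-8)*(-104))*162 = ((-1 - 8)*(-104))*162 = -9*(-104)*162 = 936*162 = 151632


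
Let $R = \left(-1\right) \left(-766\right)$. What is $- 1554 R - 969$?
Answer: $-1191333$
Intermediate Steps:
$R = 766$
$- 1554 R - 969 = \left(-1554\right) 766 - 969 = -1190364 - 969 = -1191333$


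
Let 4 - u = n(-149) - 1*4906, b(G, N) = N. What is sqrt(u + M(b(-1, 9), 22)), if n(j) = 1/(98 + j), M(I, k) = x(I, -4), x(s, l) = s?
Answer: sqrt(12794370)/51 ≈ 70.136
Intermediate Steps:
M(I, k) = I
u = 250411/51 (u = 4 - (1/(98 - 149) - 1*4906) = 4 - (1/(-51) - 4906) = 4 - (-1/51 - 4906) = 4 - 1*(-250207/51) = 4 + 250207/51 = 250411/51 ≈ 4910.0)
sqrt(u + M(b(-1, 9), 22)) = sqrt(250411/51 + 9) = sqrt(250870/51) = sqrt(12794370)/51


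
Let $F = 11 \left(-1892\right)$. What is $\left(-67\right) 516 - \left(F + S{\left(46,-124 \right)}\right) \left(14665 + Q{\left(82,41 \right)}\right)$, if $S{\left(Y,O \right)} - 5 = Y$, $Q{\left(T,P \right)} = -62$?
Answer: $303138311$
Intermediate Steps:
$F = -20812$
$S{\left(Y,O \right)} = 5 + Y$
$\left(-67\right) 516 - \left(F + S{\left(46,-124 \right)}\right) \left(14665 + Q{\left(82,41 \right)}\right) = \left(-67\right) 516 - \left(-20812 + \left(5 + 46\right)\right) \left(14665 - 62\right) = -34572 - \left(-20812 + 51\right) 14603 = -34572 - \left(-20761\right) 14603 = -34572 - -303172883 = -34572 + 303172883 = 303138311$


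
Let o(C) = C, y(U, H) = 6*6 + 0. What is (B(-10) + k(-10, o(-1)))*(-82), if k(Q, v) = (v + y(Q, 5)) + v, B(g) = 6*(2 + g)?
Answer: 1148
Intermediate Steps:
y(U, H) = 36 (y(U, H) = 36 + 0 = 36)
B(g) = 12 + 6*g
k(Q, v) = 36 + 2*v (k(Q, v) = (v + 36) + v = (36 + v) + v = 36 + 2*v)
(B(-10) + k(-10, o(-1)))*(-82) = ((12 + 6*(-10)) + (36 + 2*(-1)))*(-82) = ((12 - 60) + (36 - 2))*(-82) = (-48 + 34)*(-82) = -14*(-82) = 1148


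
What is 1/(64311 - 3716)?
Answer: 1/60595 ≈ 1.6503e-5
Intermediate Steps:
1/(64311 - 3716) = 1/60595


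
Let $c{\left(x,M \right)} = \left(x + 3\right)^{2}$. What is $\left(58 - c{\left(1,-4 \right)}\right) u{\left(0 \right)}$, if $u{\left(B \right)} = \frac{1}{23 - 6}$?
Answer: $\frac{42}{17} \approx 2.4706$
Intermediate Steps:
$c{\left(x,M \right)} = \left(3 + x\right)^{2}$
$u{\left(B \right)} = \frac{1}{17}$
$\left(58 - c{\left(1,-4 \right)}\right) u{\left(0 \right)} = \left(58 - \left(3 + 1\right)^{2}\right) \frac{1}{17} = \left(58 - 4^{2}\right) \frac{1}{17} = \left(58 - 16\right) \frac{1}{17} = 42 \cdot \frac{1}{17} = \frac{42}{17}$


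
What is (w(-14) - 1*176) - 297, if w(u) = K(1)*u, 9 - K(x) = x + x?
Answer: -571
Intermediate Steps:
K(x) = 9 - 2*x (K(x) = 9 - (x + x) = 9 - 2*x)
w(u) = 7*u (w(u) = (9 - 2*1)*u = (9 - 2)*u = 7*u)
(w(-14) - 1*176) - 297 = (7*(-14) - 1*176) - 297 = (-98 - 176) - 297 = -274 - 297 = -571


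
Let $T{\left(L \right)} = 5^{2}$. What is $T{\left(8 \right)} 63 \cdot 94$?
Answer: $148050$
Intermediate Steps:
$T{\left(L \right)} = 25$
$T{\left(8 \right)} 63 \cdot 94 = 25 \cdot 63 \cdot 94 = 1575 \cdot 94 = 148050$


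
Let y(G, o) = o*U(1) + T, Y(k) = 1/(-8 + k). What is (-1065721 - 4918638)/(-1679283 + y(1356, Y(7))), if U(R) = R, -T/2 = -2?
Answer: 5984359/1679280 ≈ 3.5636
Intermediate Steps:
T = 4 (T = -2*(-2) = 4)
y(G, o) = 4 + o (y(G, o) = o*1 + 4 = o + 4 = 4 + o)
(-1065721 - 4918638)/(-1679283 + y(1356, Y(7))) = (-1065721 - 4918638)/(-1679283 + (4 + 1/(-8 + 7))) = -5984359/(-1679283 + (4 + 1/(-1))) = -5984359/(-1679283 + (4 - 1)) = -5984359/(-1679283 + 3) = -5984359/(-1679280) = -5984359*(-1/1679280) = 5984359/1679280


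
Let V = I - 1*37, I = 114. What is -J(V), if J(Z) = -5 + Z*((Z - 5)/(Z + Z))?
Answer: -31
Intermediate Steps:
V = 77 (V = 114 - 1*37 = 114 - 37 = 77)
J(Z) = -15/2 + Z/2 (J(Z) = -5 + Z*((-5 + Z)/((2*Z))) = -5 + Z*((-5 + Z)*(1/(2*Z))) = -5 + Z*((-5 + Z)/(2*Z)) = -5 + (-5/2 + Z/2) = -15/2 + Z/2)
-J(V) = -(-15/2 + (½)*77) = -(-15/2 + 77/2) = -1*31 = -31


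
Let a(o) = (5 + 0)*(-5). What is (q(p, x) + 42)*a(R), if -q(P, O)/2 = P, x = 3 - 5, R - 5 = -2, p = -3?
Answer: -1200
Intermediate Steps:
R = 3 (R = 5 - 2 = 3)
a(o) = -25 (a(o) = 5*(-5) = -25)
x = -2
q(P, O) = -2*P
(q(p, x) + 42)*a(R) = (-2*(-3) + 42)*(-25) = (6 + 42)*(-25) = 48*(-25) = -1200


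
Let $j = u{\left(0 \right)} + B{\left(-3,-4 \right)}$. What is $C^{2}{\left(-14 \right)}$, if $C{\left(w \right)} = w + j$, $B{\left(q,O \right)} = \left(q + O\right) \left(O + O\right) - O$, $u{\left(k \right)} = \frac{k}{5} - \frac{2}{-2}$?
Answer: $2209$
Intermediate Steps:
$u{\left(k \right)} = 1 + \frac{k}{5}$ ($u{\left(k \right)} = k \frac{1}{5} - -1 = \frac{k}{5} + 1 = 1 + \frac{k}{5}$)
$B{\left(q,O \right)} = - O + 2 O \left(O + q\right)$ ($B{\left(q,O \right)} = \left(O + q\right) 2 O - O = 2 O \left(O + q\right) - O = - O + 2 O \left(O + q\right)$)
$j = 61$ ($j = \left(1 + \frac{1}{5} \cdot 0\right) - 4 \left(-1 + 2 \left(-4\right) + 2 \left(-3\right)\right) = \left(1 + 0\right) - 4 \left(-1 - 8 - 6\right) = 1 - -60 = 1 + 60 = 61$)
$C{\left(w \right)} = 61 + w$ ($C{\left(w \right)} = w + 61 = 61 + w$)
$C^{2}{\left(-14 \right)} = \left(61 - 14\right)^{2} = 47^{2} = 2209$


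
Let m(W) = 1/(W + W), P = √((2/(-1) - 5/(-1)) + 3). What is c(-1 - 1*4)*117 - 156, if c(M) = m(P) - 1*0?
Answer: -156 + 39*√6/4 ≈ -132.12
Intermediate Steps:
P = √6 (P = √((2*(-1) - 5*(-1)) + 3) = √((-2 + 5) + 3) = √(3 + 3) = √6 ≈ 2.4495)
m(W) = 1/(2*W)
c(M) = √6/12 (c(M) = 1/(2*(√6)) - 1*0 = (√6/6)/2 + 0 = √6/12 + 0 = √6/12)
c(-1 - 1*4)*117 - 156 = (√6/12)*117 - 156 = 39*√6/4 - 156 = -156 + 39*√6/4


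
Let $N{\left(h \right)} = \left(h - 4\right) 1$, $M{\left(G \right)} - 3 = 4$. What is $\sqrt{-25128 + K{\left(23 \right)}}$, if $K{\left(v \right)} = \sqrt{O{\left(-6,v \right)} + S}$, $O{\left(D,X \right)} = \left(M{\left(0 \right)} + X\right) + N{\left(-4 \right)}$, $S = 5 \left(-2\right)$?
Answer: $\sqrt{-25128 + 2 \sqrt{3}} \approx 158.51 i$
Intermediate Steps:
$S = -10$
$M{\left(G \right)} = 7$ ($M{\left(G \right)} = 3 + 4 = 7$)
$N{\left(h \right)} = -4 + h$ ($N{\left(h \right)} = \left(-4 + h\right) 1 = -4 + h$)
$O{\left(D,X \right)} = -1 + X$ ($O{\left(D,X \right)} = \left(7 + X\right) - 8 = -1 + X$)
$K{\left(v \right)} = \sqrt{-11 + v}$ ($K{\left(v \right)} = \sqrt{\left(-1 + v\right) - 10} = \sqrt{-11 + v}$)
$\sqrt{-25128 + K{\left(23 \right)}} = \sqrt{-25128 + \sqrt{-11 + 23}} = \sqrt{-25128 + \sqrt{12}} = \sqrt{-25128 + 2 \sqrt{3}}$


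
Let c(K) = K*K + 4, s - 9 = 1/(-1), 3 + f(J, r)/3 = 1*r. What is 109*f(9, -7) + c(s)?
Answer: -3202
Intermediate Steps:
f(J, r) = -9 + 3*r (f(J, r) = -9 + 3*(1*r) = -9 + 3*r)
s = 8 (s = 9 + 1/(-1) = 9 - 1 = 8)
c(K) = 4 + K² (c(K) = K² + 4 = 4 + K²)
109*f(9, -7) + c(s) = 109*(-9 + 3*(-7)) + (4 + 8²) = 109*(-9 - 21) + (4 + 64) = 109*(-30) + 68 = -3270 + 68 = -3202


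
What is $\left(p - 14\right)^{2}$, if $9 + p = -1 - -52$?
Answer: $784$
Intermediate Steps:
$p = 42$ ($p = -9 - -51 = -9 + \left(-1 + 52\right) = -9 + 51 = 42$)
$\left(p - 14\right)^{2} = \left(42 - 14\right)^{2} = 28^{2} = 784$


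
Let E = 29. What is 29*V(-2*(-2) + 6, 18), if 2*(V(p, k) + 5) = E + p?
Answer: 841/2 ≈ 420.50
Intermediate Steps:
V(p, k) = 19/2 + p/2 (V(p, k) = -5 + (29 + p)/2 = -5 + (29/2 + p/2) = 19/2 + p/2)
29*V(-2*(-2) + 6, 18) = 29*(19/2 + (-2*(-2) + 6)/2) = 29*(19/2 + (4 + 6)/2) = 29*(19/2 + (1/2)*10) = 29*(19/2 + 5) = 29*(29/2) = 841/2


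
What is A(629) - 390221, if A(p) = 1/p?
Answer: -245449008/629 ≈ -3.9022e+5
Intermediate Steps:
A(629) - 390221 = 1/629 - 390221 = -245449008/629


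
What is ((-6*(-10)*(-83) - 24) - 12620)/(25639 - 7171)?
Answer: -4406/4617 ≈ -0.95430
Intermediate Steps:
((-6*(-10)*(-83) - 24) - 12620)/(25639 - 7171) = ((60*(-83) - 24) - 12620)/18468 = ((-4980 - 24) - 12620)*(1/18468) = (-5004 - 12620)*(1/18468) = -17624*1/18468 = -4406/4617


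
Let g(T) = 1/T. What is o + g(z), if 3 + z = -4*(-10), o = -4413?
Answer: -163280/37 ≈ -4413.0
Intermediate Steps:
z = 37 (z = -3 - 4*(-10) = -3 + 40 = 37)
o + g(z) = -4413 + 1/37 = -163280/37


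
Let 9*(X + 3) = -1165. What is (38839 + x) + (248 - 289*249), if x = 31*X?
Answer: -332818/9 ≈ -36980.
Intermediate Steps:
X = -1192/9 (X = -3 + (⅑)*(-1165) = -3 - 1165/9 = -1192/9 ≈ -132.44)
x = -36952/9 (x = 31*(-1192/9) = -36952/9 ≈ -4105.8)
(38839 + x) + (248 - 289*249) = (38839 - 36952/9) + (248 - 289*249) = 312599/9 + (248 - 71961) = 312599/9 - 71713 = -332818/9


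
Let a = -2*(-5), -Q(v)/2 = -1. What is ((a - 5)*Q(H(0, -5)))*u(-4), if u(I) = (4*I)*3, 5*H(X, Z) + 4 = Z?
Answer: -480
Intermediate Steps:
H(X, Z) = -⅘ + Z/5
Q(v) = 2 (Q(v) = -2*(-1) = 2)
a = 10
u(I) = 12*I
((a - 5)*Q(H(0, -5)))*u(-4) = ((10 - 5)*2)*(12*(-4)) = (5*2)*(-48) = 10*(-48) = -480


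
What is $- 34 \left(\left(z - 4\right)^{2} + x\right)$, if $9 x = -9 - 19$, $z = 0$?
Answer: $- \frac{3944}{9} \approx -438.22$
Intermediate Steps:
$x = - \frac{28}{9}$ ($x = \frac{-9 - 19}{9} = \frac{1}{9} \left(-28\right) = - \frac{28}{9} \approx -3.1111$)
$- 34 \left(\left(z - 4\right)^{2} + x\right) = - 34 \left(\left(0 - 4\right)^{2} - \frac{28}{9}\right) = - 34 \left(\left(-4\right)^{2} - \frac{28}{9}\right) = - 34 \left(16 - \frac{28}{9}\right) = \left(-34\right) \frac{116}{9} = - \frac{3944}{9}$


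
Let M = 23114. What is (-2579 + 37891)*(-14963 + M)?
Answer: 287828112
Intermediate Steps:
(-2579 + 37891)*(-14963 + M) = (-2579 + 37891)*(-14963 + 23114) = 35312*8151 = 287828112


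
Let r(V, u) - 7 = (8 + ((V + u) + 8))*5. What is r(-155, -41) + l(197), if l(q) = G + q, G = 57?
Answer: -639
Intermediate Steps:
l(q) = 57 + q
r(V, u) = 87 + 5*V + 5*u (r(V, u) = 7 + (8 + ((V + u) + 8))*5 = 7 + (8 + (8 + V + u))*5 = 7 + (16 + V + u)*5 = 7 + (80 + 5*V + 5*u) = 87 + 5*V + 5*u)
r(-155, -41) + l(197) = (87 + 5*(-155) + 5*(-41)) + (57 + 197) = (87 - 775 - 205) + 254 = -893 + 254 = -639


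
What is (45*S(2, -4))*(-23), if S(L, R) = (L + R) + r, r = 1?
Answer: 1035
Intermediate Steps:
S(L, R) = 1 + L + R (S(L, R) = (L + R) + 1 = 1 + L + R)
(45*S(2, -4))*(-23) = (45*(1 + 2 - 4))*(-23) = (45*(-1))*(-23) = -45*(-23) = 1035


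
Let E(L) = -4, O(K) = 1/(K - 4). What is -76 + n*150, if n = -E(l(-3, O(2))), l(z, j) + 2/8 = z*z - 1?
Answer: 524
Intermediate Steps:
O(K) = 1/(-4 + K)
l(z, j) = -5/4 + z² (l(z, j) = -¼ + (z*z - 1) = -¼ + (z² - 1) = -¼ + (-1 + z²) = -5/4 + z²)
n = 4 (n = -1*(-4) = 4)
-76 + n*150 = -76 + 4*150 = -76 + 600 = 524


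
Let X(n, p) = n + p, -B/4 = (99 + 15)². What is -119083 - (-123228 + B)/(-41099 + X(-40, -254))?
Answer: -4929377831/41393 ≈ -1.1909e+5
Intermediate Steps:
B = -51984 (B = -4*(99 + 15)² = -4*114² = -4*12996 = -51984)
-119083 - (-123228 + B)/(-41099 + X(-40, -254)) = -119083 - (-123228 - 51984)/(-41099 + (-40 - 254)) = -119083 - (-175212)/(-41099 - 294) = -119083 - (-175212)/(-41393) = -119083 - (-175212)*(-1)/41393 = -119083 - 1*175212/41393 = -119083 - 175212/41393 = -4929377831/41393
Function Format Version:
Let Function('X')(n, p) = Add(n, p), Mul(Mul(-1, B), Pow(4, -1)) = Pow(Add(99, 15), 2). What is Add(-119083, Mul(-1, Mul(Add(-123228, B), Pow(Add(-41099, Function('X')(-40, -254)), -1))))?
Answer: Rational(-4929377831, 41393) ≈ -1.1909e+5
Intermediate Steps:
B = -51984 (B = Mul(-4, Pow(Add(99, 15), 2)) = Mul(-4, Pow(114, 2)) = Mul(-4, 12996) = -51984)
Add(-119083, Mul(-1, Mul(Add(-123228, B), Pow(Add(-41099, Function('X')(-40, -254)), -1)))) = Add(-119083, Mul(-1, Mul(Add(-123228, -51984), Pow(Add(-41099, Add(-40, -254)), -1)))) = Add(-119083, Mul(-1, Mul(-175212, Pow(Add(-41099, -294), -1)))) = Add(-119083, Mul(-1, Mul(-175212, Pow(-41393, -1)))) = Add(-119083, Mul(-1, Mul(-175212, Rational(-1, 41393)))) = Add(-119083, Mul(-1, Rational(175212, 41393))) = Add(-119083, Rational(-175212, 41393)) = Rational(-4929377831, 41393)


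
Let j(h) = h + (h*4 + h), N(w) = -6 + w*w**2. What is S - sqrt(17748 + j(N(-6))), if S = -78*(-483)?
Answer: 37674 - 12*sqrt(114) ≈ 37546.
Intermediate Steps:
N(w) = -6 + w**3
j(h) = 6*h (j(h) = h + (4*h + h) = h + 5*h = 6*h)
S = 37674
S - sqrt(17748 + j(N(-6))) = 37674 - sqrt(17748 + 6*(-6 + (-6)**3)) = 37674 - sqrt(17748 + 6*(-6 - 216)) = 37674 - sqrt(17748 + 6*(-222)) = 37674 - sqrt(17748 - 1332) = 37674 - sqrt(16416) = 37674 - 12*sqrt(114)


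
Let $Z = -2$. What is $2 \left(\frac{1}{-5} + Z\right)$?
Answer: $- \frac{22}{5} \approx -4.4$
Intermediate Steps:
$2 \left(\frac{1}{-5} + Z\right) = 2 \left(\frac{1}{-5} - 2\right) = 2 \left(- \frac{1}{5} - 2\right) = 2 \left(- \frac{11}{5}\right) = - \frac{22}{5}$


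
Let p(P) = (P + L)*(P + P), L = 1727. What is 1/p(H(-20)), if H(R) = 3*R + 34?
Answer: -1/88452 ≈ -1.1306e-5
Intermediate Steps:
H(R) = 34 + 3*R
p(P) = 2*P*(1727 + P) (p(P) = (P + 1727)*(P + P) = (1727 + P)*(2*P) = 2*P*(1727 + P))
1/p(H(-20)) = 1/(2*(34 + 3*(-20))*(1727 + (34 + 3*(-20)))) = 1/(2*(34 - 60)*(1727 + (34 - 60))) = 1/(2*(-26)*(1727 - 26)) = 1/(2*(-26)*1701) = 1/(-88452) = -1/88452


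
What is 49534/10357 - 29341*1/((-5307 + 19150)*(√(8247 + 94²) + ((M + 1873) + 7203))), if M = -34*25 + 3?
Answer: 46418892381037223/9706189037907458 + 29341*√17083/937162212794 ≈ 4.7824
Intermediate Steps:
M = -847 (M = -850 + 3 = -847)
49534/10357 - 29341*1/((-5307 + 19150)*(√(8247 + 94²) + ((M + 1873) + 7203))) = 49534/10357 - 29341*1/((-5307 + 19150)*(√(8247 + 94²) + ((-847 + 1873) + 7203))) = 49534*(1/10357) - 29341*1/(13843*(√(8247 + 8836) + (1026 + 7203))) = 49534/10357 - 29341*1/(13843*(√17083 + 8229)) = 49534/10357 - 29341*1/(13843*(8229 + √17083)) = 49534/10357 - 29341/(113914047 + 13843*√17083)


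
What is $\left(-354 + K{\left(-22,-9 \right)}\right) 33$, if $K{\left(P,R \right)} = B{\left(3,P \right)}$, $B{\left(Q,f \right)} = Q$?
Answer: $-11583$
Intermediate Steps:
$K{\left(P,R \right)} = 3$
$\left(-354 + K{\left(-22,-9 \right)}\right) 33 = \left(-354 + 3\right) 33 = \left(-351\right) 33 = -11583$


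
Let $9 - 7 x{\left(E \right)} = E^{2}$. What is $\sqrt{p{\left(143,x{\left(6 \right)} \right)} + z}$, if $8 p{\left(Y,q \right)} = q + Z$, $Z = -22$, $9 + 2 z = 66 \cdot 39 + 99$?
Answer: $\frac{\sqrt{1041754}}{28} \approx 36.452$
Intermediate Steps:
$x{\left(E \right)} = \frac{9}{7} - \frac{E^{2}}{7}$
$z = 1332$ ($z = - \frac{9}{2} + \frac{66 \cdot 39 + 99}{2} = - \frac{9}{2} + \frac{2574 + 99}{2} = - \frac{9}{2} + \frac{1}{2} \cdot 2673 = - \frac{9}{2} + \frac{2673}{2} = 1332$)
$p{\left(Y,q \right)} = - \frac{11}{4} + \frac{q}{8}$ ($p{\left(Y,q \right)} = \frac{q - 22}{8} = \frac{-22 + q}{8} = - \frac{11}{4} + \frac{q}{8}$)
$\sqrt{p{\left(143,x{\left(6 \right)} \right)} + z} = \sqrt{\left(- \frac{11}{4} + \frac{\frac{9}{7} - \frac{6^{2}}{7}}{8}\right) + 1332} = \sqrt{\left(- \frac{11}{4} + \frac{\frac{9}{7} - \frac{36}{7}}{8}\right) + 1332} = \sqrt{\left(- \frac{11}{4} + \frac{1}{8} \left(- \frac{27}{7}\right)\right) + 1332} = \sqrt{\left(- \frac{11}{4} - \frac{27}{56}\right) + 1332} = \sqrt{- \frac{181}{56} + 1332} = \sqrt{\frac{74411}{56}} = \frac{\sqrt{1041754}}{28}$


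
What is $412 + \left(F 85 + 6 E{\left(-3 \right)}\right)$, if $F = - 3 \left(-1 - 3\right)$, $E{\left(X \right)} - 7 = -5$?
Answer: $1444$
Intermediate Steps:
$E{\left(X \right)} = 2$ ($E{\left(X \right)} = 7 - 5 = 2$)
$F = 12$ ($F = \left(-3\right) \left(-4\right) = 12$)
$412 + \left(F 85 + 6 E{\left(-3 \right)}\right) = 412 + \left(12 \cdot 85 + 6 \cdot 2\right) = 412 + \left(1020 + 12\right) = 412 + 1032 = 1444$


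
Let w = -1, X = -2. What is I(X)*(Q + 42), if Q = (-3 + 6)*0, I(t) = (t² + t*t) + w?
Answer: 294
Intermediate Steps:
I(t) = -1 + 2*t² (I(t) = (t² + t*t) - 1 = (t² + t²) - 1 = 2*t² - 1 = -1 + 2*t²)
Q = 0 (Q = 3*0 = 0)
I(X)*(Q + 42) = (-1 + 2*(-2)²)*(0 + 42) = (-1 + 2*4)*42 = (-1 + 8)*42 = 7*42 = 294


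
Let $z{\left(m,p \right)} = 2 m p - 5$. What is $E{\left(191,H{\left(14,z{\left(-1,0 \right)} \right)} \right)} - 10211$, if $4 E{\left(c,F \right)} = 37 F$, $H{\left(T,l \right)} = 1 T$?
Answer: $- \frac{20163}{2} \approx -10082.0$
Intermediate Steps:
$z{\left(m,p \right)} = -5 + 2 m p$ ($z{\left(m,p \right)} = 2 m p - 5 = -5 + 2 m p$)
$H{\left(T,l \right)} = T$
$E{\left(c,F \right)} = \frac{37 F}{4}$
$E{\left(191,H{\left(14,z{\left(-1,0 \right)} \right)} \right)} - 10211 = \frac{37}{4} \cdot 14 - 10211 = \frac{259}{2} - 10211 = - \frac{20163}{2}$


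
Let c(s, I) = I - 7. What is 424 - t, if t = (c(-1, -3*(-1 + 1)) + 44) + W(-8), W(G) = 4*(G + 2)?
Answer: 411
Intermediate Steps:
W(G) = 8 + 4*G (W(G) = 4*(2 + G) = 8 + 4*G)
c(s, I) = -7 + I
t = 13 (t = ((-7 - 3*(-1 + 1)) + 44) + (8 + 4*(-8)) = ((-7 - 3*0) + 44) + (8 - 32) = ((-7 + 0) + 44) - 24 = (-7 + 44) - 24 = 37 - 24 = 13)
424 - t = 424 - 1*13 = 424 - 13 = 411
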